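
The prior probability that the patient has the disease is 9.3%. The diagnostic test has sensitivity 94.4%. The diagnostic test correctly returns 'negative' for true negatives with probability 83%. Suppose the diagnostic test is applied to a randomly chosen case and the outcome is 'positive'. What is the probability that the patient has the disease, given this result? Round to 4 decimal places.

Write H for 'the patient has the disease'. Prior odds H:¬H = 0.093/0.907 = 0.10254. For the 'positive' outcome, the likelihood ratio is 0.944/0.17 = 5.5529.
Posterior odds = 0.10254 × 5.5529 = 0.56938, so P(H|E) = 0.56938/(1+0.56938) = 0.3628.

P(H | E) ≈ 0.3628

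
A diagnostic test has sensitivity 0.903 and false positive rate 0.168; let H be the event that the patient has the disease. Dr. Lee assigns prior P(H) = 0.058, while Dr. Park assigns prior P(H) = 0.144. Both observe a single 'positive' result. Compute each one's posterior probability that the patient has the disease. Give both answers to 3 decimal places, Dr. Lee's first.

The likelihood ratio for a 'positive' result is 0.903/0.168 = 5.3750.
Dr. Lee: prior odds 0.058/0.942 = 0.061571; posterior odds 0.33094; posterior probability 0.249.
Dr. Park: prior odds 0.144/0.856 = 0.16822; posterior odds 0.90421; posterior probability 0.475.

Dr. Lee: 0.249; Dr. Park: 0.475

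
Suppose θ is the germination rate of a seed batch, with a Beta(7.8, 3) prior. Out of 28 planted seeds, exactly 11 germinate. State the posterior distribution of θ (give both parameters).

Observing 11 successes and 17 failures updates Beta(7.8, 3) by adding the success and failure counts to the two shape parameters: α = 7.8+11 = 18.8, β = 3+17 = 20.

Posterior: Beta(18.8, 20)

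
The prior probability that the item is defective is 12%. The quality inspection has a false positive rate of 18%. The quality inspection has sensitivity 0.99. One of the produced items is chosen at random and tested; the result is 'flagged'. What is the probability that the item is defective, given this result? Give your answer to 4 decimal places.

P(H | E) ≈ 0.4286

Write H for 'the item is defective'. Prior odds H:¬H = 0.12/0.88 = 0.13636. For the 'flagged' outcome, the likelihood ratio is 0.99/0.18 = 5.5000.
Posterior odds = 0.13636 × 5.5000 = 0.75000, so P(H|E) = 0.75000/(1+0.75000) = 0.4286.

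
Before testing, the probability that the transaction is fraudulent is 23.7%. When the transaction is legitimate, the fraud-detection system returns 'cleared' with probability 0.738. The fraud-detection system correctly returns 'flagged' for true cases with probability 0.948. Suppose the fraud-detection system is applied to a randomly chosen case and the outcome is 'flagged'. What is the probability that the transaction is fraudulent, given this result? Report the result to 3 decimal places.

P(H | E) ≈ 0.529

Write H for 'the transaction is fraudulent'. Prior odds H:¬H = 0.237/0.763 = 0.31062. For the 'flagged' outcome, the likelihood ratio is 0.948/0.262 = 3.6183.
Posterior odds = 0.31062 × 3.6183 = 1.1239, so P(H|E) = 1.1239/(1+1.1239) = 0.529.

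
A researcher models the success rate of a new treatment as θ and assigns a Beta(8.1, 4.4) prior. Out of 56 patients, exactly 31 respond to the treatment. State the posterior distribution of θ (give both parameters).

The binomial likelihood is conjugate to the Beta prior: with 31 successes and 25 failures, the posterior is Beta(8.1+31, 4.4+25) = Beta(39.1, 29.4).

Posterior: Beta(39.1, 29.4)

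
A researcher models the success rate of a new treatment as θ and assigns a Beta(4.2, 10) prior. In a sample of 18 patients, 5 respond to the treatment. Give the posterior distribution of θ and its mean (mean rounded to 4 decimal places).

Observing 5 successes and 13 failures updates Beta(4.2, 10) by adding the success and failure counts to the two shape parameters: α = 4.2+5 = 9.2, β = 10+13 = 23.
E[θ | data] = 9.2/(9.2+23) = 0.2857.

Posterior: Beta(9.2, 23); mean ≈ 0.2857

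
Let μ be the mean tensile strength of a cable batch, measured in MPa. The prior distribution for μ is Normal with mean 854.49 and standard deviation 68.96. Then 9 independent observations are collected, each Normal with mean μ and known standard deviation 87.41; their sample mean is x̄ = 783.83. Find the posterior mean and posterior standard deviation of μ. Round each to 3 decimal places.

Prior precision 1/τ₀² = 1/68.96² = 0.00021028; data precision n/σ² = 9/87.41² = 0.00117793.
Posterior precision = 0.00021028 + 0.00117793 = 0.00138822, giving posterior SD = 1/√0.00138822 = 26.839.
Posterior mean = (0.00021028·854.49 + 0.00117793·783.83) / 0.00138822 = 794.533.

Posterior mean ≈ 794.533; posterior SD ≈ 26.839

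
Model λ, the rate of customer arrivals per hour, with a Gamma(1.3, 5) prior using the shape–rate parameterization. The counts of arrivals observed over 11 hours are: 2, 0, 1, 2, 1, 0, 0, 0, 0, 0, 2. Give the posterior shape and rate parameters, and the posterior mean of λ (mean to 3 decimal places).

The Poisson likelihood adds the total count to the shape and the number of exposure periods to the rate. Here ∑xᵢ = 8 and n = 11, so shape 1.3→9.3 and rate 5→16.
Posterior mean = shape/rate = 9.3/16 = 0.581.

Posterior: Gamma(shape=9.3, rate=16); mean ≈ 0.581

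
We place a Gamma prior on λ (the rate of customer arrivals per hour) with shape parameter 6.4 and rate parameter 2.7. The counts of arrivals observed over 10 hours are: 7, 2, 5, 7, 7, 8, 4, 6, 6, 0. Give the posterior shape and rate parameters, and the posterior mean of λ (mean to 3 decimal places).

Posterior: Gamma(shape=58.4, rate=12.7); mean ≈ 4.598

Total count ∑xᵢ = 52 over n = 10 hours.
Gamma is conjugate to the Poisson likelihood: posterior is Gamma(shape = 6.4+52 = 58.4, rate = 2.7+10 = 12.7).
E[λ | data] = 58.4/12.7 = 4.598.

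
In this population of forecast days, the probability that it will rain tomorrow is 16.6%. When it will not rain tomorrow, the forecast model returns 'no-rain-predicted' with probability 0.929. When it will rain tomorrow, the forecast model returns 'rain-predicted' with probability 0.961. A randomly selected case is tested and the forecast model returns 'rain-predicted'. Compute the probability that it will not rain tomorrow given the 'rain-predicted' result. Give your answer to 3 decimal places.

Write H for 'it will rain tomorrow'. Prior odds H:¬H = 0.166/0.834 = 0.19904. For the 'rain-predicted' outcome, the likelihood ratio is 0.961/0.071 = 13.535.
Posterior odds = 0.19904 × 13.535 = 2.6941, so P(H|E) = 2.6941/(1+2.6941) = 0.729. Then P(¬H|E) = 1 − 0.729 = 0.271.

P(¬H | E) ≈ 0.271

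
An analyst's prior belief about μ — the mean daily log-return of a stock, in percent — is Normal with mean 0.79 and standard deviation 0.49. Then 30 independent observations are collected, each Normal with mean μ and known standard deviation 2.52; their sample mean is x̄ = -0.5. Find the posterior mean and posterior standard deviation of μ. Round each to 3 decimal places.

Prior precision 1/τ₀² = 1/0.49² = 4.16493; data precision n/σ² = 30/2.52² = 4.72411.
Posterior precision = 4.16493 + 4.72411 = 8.88904, giving posterior SD = 1/√8.88904 = 0.335.
Posterior mean = (4.16493·0.79 + 4.72411·-0.5) / 8.88904 = 0.104.

Posterior mean ≈ 0.104; posterior SD ≈ 0.335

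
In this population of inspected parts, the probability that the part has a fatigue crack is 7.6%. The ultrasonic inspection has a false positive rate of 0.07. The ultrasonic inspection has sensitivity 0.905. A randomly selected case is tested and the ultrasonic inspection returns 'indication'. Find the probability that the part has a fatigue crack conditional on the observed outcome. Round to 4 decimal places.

Let H be the event that the part has a fatigue crack. P(H) = 0.076, so P(¬H) = 0.924. With E the 'indication' result, P(E|H) = 0.905 and P(E|¬H) = 0.07.
P(E) = 0.905·0.076 + 0.07·0.924 = 0.068780 + 0.064680 = 0.13346.
By Bayes' theorem, P(H|E) = 0.068780 / 0.13346 = 0.5154.

P(H | E) ≈ 0.5154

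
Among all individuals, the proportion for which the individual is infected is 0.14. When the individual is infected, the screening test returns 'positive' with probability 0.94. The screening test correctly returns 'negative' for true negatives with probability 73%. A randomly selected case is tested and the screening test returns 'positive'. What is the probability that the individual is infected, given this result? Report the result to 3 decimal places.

Write H for 'the individual is infected'. Prior odds H:¬H = 0.14/0.86 = 0.16279. For the 'positive' outcome, the likelihood ratio is 0.94/0.27 = 3.4815.
Posterior odds = 0.16279 × 3.4815 = 0.56675, so P(H|E) = 0.56675/(1+0.56675) = 0.362.

P(H | E) ≈ 0.362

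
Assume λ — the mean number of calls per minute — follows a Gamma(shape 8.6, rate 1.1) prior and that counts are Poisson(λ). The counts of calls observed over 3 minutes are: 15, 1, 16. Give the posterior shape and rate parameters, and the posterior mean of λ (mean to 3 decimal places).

Total count ∑xᵢ = 32 over n = 3 minutes.
Gamma is conjugate to the Poisson likelihood: posterior is Gamma(shape = 8.6+32 = 40.6, rate = 1.1+3 = 4.1).
Posterior mean = shape/rate = 40.6/4.1 = 9.902.

Posterior: Gamma(shape=40.6, rate=4.1); mean ≈ 9.902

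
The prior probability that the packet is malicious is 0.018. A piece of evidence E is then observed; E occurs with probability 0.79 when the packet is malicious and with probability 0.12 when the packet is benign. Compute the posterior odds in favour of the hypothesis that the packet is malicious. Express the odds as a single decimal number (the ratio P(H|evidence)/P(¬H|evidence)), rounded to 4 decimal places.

Prior odds = 0.018/(1−0.018) = 0.018330.
Likelihood ratio for E = 0.79/0.12 = 6.5833.
Posterior odds = prior odds × LR = 0.12067.

Posterior odds ≈ 0.1207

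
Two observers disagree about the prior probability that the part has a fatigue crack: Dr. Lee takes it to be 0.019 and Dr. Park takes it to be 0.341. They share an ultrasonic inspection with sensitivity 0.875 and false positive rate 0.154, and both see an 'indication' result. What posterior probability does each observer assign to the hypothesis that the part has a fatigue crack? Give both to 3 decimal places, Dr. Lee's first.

Dr. Lee: 0.099; Dr. Park: 0.746

P('+'|H) = 0.875, P('+'|¬H) = 0.154.
Dr. Lee: numerator 0.875·0.019 = 0.016625; evidence = 0.016625+0.154·0.981 = 0.16770; posterior = 0.099.
Dr. Park: numerator 0.875·0.341 = 0.29838; evidence = 0.29838+0.154·0.659 = 0.39986; posterior = 0.746.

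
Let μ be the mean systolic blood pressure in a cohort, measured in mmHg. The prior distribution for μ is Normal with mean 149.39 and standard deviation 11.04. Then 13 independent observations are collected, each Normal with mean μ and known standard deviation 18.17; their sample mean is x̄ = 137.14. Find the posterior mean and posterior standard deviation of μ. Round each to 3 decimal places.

Prior precision 1/τ₀² = 1/11.04² = 0.00820468; data precision n/σ² = 13/18.17² = 0.0393762.
Posterior precision = 0.00820468 + 0.0393762 = 0.0475809, giving posterior SD = 1/√0.0475809 = 4.584.
Posterior mean = (0.00820468·149.39 + 0.0393762·137.14) / 0.0475809 = 139.252.

Posterior mean ≈ 139.252; posterior SD ≈ 4.584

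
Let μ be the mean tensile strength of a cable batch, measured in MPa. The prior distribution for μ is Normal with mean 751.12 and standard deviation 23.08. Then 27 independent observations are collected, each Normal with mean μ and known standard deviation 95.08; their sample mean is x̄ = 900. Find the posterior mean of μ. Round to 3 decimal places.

Prior precision 1/τ₀² = 1/23.08² = 0.00187728; data precision n/σ² = 27/95.08² = 0.00298666.
Posterior precision = 0.00187728 + 0.00298666 = 0.00486393.
Posterior mean = (0.00187728·751.12 + 0.00298666·900) / 0.00486393 = 842.538.

Posterior mean ≈ 842.538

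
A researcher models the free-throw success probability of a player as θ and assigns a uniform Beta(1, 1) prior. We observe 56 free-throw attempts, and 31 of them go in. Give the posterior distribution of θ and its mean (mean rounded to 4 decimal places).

Observing 31 successes and 25 failures updates Beta(1, 1) by adding the success and failure counts to the two shape parameters: α = 1+31 = 32, β = 1+25 = 26.
E[θ | data] = 32/(32+26) = 0.5517.

Posterior: Beta(32, 26); mean ≈ 0.5517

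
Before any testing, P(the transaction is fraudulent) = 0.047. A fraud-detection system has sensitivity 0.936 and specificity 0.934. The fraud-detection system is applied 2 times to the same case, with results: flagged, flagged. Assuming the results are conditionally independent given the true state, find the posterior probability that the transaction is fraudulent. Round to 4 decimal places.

Posterior P(H) ≈ 0.9084

Let H be the event that the transaction is fraudulent; start with P(H) = 0.047. P('flagged'|H) = 0.936, P('flagged'|¬H) = 0.066.
Update on result 1 ('flagged'): P(H) ← 0.936·0.0470 / (0.936·0.0470 + 0.066·0.9530) = 0.043992/0.10689 = 0.4116.
Update on result 2 ('flagged'): P(H) ← 0.936·0.4116 / (0.936·0.4116 + 0.066·0.5884) = 0.38522/0.42406 = 0.9084.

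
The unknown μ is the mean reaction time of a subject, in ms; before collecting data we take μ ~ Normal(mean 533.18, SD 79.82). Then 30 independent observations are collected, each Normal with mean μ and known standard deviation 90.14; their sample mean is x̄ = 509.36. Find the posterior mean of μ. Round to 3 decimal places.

With known σ, the Normal prior is conjugate. Weight on the data is w = (n/σ²)/(n/σ² + 1/τ₀²) = 0.00369221/(0.00369221+0.00015696) = 0.95922.
Posterior mean = w·x̄ + (1−w)·μ₀ = 0.95922·509.36 + 0.040777·533.18 = 510.331.

Posterior mean ≈ 510.331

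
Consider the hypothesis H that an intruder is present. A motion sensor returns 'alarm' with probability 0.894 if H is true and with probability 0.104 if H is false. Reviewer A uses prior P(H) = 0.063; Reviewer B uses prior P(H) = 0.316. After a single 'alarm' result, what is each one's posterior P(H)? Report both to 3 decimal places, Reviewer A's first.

P('+'|H) = 0.894, P('+'|¬H) = 0.104.
Reviewer A: numerator 0.894·0.063 = 0.056322; evidence = 0.056322+0.104·0.937 = 0.15377; posterior = 0.366.
Reviewer B: numerator 0.894·0.316 = 0.28250; evidence = 0.28250+0.104·0.684 = 0.35364; posterior = 0.799.

Reviewer A: 0.366; Reviewer B: 0.799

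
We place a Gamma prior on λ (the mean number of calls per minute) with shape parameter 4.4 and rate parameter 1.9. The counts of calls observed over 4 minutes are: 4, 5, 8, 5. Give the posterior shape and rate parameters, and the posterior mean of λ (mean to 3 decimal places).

The Poisson likelihood adds the total count to the shape and the number of exposure periods to the rate. Here ∑xᵢ = 22 and n = 4, so shape 4.4→26.4 and rate 1.9→5.9.
E[λ | data] = 26.4/5.9 = 4.475.

Posterior: Gamma(shape=26.4, rate=5.9); mean ≈ 4.475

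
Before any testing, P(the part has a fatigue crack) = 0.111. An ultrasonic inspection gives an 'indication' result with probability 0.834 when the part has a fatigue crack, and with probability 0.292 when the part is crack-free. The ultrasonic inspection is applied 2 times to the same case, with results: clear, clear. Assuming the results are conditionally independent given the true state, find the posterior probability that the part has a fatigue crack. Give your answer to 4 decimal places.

Posterior P(H) ≈ 0.0068

With H the event that the part has a fatigue crack, the joint likelihood of the observed sequence is P(data|H) = 0.166·0.166 = 0.027556 and P(data|¬H) = 0.708·0.708 = 0.50126.
Bayes: P(H|data) = 0.111·0.027556 / (0.111·0.027556 + 0.889·0.50126) = 0.0030587/0.44868 = 0.0068.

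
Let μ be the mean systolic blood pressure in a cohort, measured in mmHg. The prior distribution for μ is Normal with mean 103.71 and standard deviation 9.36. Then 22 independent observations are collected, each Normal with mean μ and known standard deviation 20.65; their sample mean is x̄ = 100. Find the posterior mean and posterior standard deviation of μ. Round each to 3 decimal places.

With known σ, the Normal prior is conjugate. Weight on the data is w = (n/σ²)/(n/σ² + 1/τ₀²) = 0.0515920/(0.0515920+0.0114143) = 0.81884.
Posterior mean = w·x̄ + (1−w)·μ₀ = 0.81884·100 + 0.18116·103.71 = 100.672. Posterior variance = 1/(0.0515920+0.0114143) = 15.8714, so SD = 3.984.

Posterior mean ≈ 100.672; posterior SD ≈ 3.984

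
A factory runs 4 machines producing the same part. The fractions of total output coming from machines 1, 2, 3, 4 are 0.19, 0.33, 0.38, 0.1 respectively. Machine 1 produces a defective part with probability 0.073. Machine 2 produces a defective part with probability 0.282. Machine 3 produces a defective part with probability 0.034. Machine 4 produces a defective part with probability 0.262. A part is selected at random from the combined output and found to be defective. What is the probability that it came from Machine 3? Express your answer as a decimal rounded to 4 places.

Posterior probability ≈ 0.0885

P(defective|M1) = 0.073; P(defective|M2) = 0.282; P(defective|M3) = 0.034; P(defective|M4) = 0.262.
Prior × likelihood for each source: 0.19·0.073=0.01387, 0.33·0.282=0.09306, 0.38·0.034=0.01292, 0.1·0.262=0.02620. Summing gives P(defective) = 0.14605.
P(Machine 3 | defective) = 0.01292 / 0.14605 = 0.0885.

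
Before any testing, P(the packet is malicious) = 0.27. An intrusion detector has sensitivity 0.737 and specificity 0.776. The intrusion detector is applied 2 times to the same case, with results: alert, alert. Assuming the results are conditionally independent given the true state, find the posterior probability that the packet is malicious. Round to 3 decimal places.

With H the event that the packet is malicious, the joint likelihood of the observed sequence is P(data|H) = 0.737·0.737 = 0.54317 and P(data|¬H) = 0.224·0.224 = 0.050176.
Bayes: P(H|data) = 0.27·0.54317 / (0.27·0.54317 + 0.73·0.050176) = 0.14666/0.18328 = 0.8002.

Posterior P(H) ≈ 0.800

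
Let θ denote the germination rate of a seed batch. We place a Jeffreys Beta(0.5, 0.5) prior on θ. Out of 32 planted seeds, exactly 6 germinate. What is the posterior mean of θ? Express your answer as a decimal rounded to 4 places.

Posterior mean ≈ 0.1970

The binomial likelihood is conjugate to the Beta prior: with 6 successes and 26 failures, the posterior is Beta(0.5+6, 0.5+26) = Beta(6.5, 26.5).
E[θ | data] = 6.5/(6.5+26.5) = 0.1970.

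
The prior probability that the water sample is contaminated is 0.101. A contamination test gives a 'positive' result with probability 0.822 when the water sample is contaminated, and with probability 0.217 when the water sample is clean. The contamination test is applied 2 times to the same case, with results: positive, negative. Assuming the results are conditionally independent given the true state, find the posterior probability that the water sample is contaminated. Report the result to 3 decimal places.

Let H be the event that the water sample is contaminated; start with P(H) = 0.101. P('positive'|H) = 0.822, P('positive'|¬H) = 0.217.
Update on result 1 ('positive'): P(H) ← 0.822·0.1010 / (0.822·0.1010 + 0.217·0.8990) = 0.083022/0.27810 = 0.2985.
Update on result 2 ('negative'): P(H) ← 0.178·0.2985 / (0.178·0.2985 + 0.783·0.7015) = 0.053138/0.60239 = 0.0882.

Posterior P(H) ≈ 0.088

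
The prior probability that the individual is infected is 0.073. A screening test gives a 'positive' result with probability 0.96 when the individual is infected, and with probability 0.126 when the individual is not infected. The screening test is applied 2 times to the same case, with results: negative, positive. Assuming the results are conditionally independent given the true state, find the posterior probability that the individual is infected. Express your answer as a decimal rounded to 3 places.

Posterior P(H) ≈ 0.027

With H the event that the individual is infected, the joint likelihood of the observed sequence is P(data|H) = 0.04·0.96 = 0.038400 and P(data|¬H) = 0.874·0.126 = 0.11012.
Bayes: P(H|data) = 0.073·0.038400 / (0.073·0.038400 + 0.927·0.11012) = 0.0028032/0.10489 = 0.0267.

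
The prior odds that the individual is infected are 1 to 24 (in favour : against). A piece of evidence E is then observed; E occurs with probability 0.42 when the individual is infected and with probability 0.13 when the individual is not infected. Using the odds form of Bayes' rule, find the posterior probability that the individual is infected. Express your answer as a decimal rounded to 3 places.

Posterior probability ≈ 0.119

Prior odds = 1/24 = 0.041667. In log-odds, ln(0.041667) = -3.1781.
Add log likelihood ratio: ln(3.2308) = 1.1727.
Posterior log-odds = -2.0053, so posterior odds = exp(-2.0053) = 0.13462. Converting, P(H|E) = 0.13462/1.1346 = 0.119.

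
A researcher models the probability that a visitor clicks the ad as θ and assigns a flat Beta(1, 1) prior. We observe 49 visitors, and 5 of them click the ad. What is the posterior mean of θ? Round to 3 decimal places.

Posterior mean ≈ 0.118

Observing 5 successes and 44 failures updates Beta(1, 1) by adding the success and failure counts to the two shape parameters: α = 1+5 = 6, β = 1+44 = 45.
Posterior mean = α/(α+β) = 6/51 = 0.118.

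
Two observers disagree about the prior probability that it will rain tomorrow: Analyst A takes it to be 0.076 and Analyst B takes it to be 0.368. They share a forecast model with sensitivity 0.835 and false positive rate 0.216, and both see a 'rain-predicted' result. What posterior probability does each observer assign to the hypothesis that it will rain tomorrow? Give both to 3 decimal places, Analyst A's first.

The likelihood ratio for a 'rain-predicted' result is 0.835/0.216 = 3.8657.
Analyst A: prior odds 0.076/0.924 = 0.082251; posterior odds 0.31796; posterior probability 0.241.
Analyst B: prior odds 0.368/0.632 = 0.58228; posterior odds 2.2509; posterior probability 0.692.

Analyst A: 0.241; Analyst B: 0.692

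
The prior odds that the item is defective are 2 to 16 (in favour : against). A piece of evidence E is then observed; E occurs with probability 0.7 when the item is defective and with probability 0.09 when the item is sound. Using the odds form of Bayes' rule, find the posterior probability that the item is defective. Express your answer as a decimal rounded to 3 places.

Prior odds = 2/16 = 0.12500.
Likelihood ratio for E = 0.7/0.09 = 7.7778.
Posterior odds = prior odds × LR = 0.97222.
Posterior probability = odds/(1+odds) = 0.97222/1.9722 = 0.493.

Posterior probability ≈ 0.493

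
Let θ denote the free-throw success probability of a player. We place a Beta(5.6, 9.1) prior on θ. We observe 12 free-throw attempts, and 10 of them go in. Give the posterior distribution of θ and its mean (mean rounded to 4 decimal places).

Observing 10 successes and 2 failures updates Beta(5.6, 9.1) by adding the success and failure counts to the two shape parameters: α = 5.6+10 = 15.6, β = 9.1+2 = 11.1.
E[θ | data] = 15.6/(15.6+11.1) = 0.5843.

Posterior: Beta(15.6, 11.1); mean ≈ 0.5843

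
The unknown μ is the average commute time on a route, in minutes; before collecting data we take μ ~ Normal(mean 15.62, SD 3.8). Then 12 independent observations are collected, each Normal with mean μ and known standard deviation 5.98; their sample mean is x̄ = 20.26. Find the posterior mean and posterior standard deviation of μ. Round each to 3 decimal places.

Posterior mean ≈ 19.466; posterior SD ≈ 1.572

With known σ, the Normal prior is conjugate. Weight on the data is w = (n/σ²)/(n/σ² + 1/τ₀²) = 0.335567/(0.335567+0.0692521) = 0.82893.
Posterior mean = w·x̄ + (1−w)·μ₀ = 0.82893·20.26 + 0.17107·15.62 = 19.466. Posterior variance = 1/(0.335567+0.0692521) = 2.47024, so SD = 1.572.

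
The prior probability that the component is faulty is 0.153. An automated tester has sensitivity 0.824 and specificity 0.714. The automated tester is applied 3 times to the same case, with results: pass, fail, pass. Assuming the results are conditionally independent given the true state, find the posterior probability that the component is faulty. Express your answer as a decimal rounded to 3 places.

Let H be the event that the component is faulty; start with P(H) = 0.153. P('fail'|H) = 0.824, P('fail'|¬H) = 0.286.
Update on result 1 ('pass'): P(H) ← 0.176·0.1530 / (0.176·0.1530 + 0.714·0.8470) = 0.026928/0.63169 = 0.0426.
Update on result 2 ('fail'): P(H) ← 0.824·0.0426 / (0.824·0.0426 + 0.286·0.9574) = 0.035126/0.30893 = 0.1137.
Update on result 3 ('pass'): P(H) ← 0.176·0.1137 / (0.176·0.1137 + 0.714·0.8863) = 0.020011/0.65283 = 0.0307.

Posterior P(H) ≈ 0.031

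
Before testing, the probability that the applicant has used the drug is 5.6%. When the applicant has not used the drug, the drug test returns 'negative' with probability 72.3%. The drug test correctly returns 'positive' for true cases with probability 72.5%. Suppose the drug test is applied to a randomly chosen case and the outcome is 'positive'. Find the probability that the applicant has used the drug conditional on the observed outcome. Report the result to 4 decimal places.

Let H be the event that the applicant has used the drug. P(H) = 0.056, so P(¬H) = 0.944. With E the 'positive' result, P(E|H) = 0.725 and P(E|¬H) = 0.277.
P(E) = 0.725·0.056 + 0.277·0.944 = 0.040600 + 0.26149 = 0.30209.
By Bayes' theorem, P(H|E) = 0.040600 / 0.30209 = 0.1344.

P(H | E) ≈ 0.1344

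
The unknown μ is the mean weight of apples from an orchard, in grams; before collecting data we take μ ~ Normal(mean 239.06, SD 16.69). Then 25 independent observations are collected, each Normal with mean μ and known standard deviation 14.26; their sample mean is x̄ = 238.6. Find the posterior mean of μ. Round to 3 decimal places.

Posterior mean ≈ 238.613

With known σ, the Normal prior is conjugate. Weight on the data is w = (n/σ²)/(n/σ² + 1/τ₀²) = 0.122942/(0.122942+0.00358994) = 0.97163.
Posterior mean = w·x̄ + (1−w)·μ₀ = 0.97163·238.6 + 0.028372·239.06 = 238.613.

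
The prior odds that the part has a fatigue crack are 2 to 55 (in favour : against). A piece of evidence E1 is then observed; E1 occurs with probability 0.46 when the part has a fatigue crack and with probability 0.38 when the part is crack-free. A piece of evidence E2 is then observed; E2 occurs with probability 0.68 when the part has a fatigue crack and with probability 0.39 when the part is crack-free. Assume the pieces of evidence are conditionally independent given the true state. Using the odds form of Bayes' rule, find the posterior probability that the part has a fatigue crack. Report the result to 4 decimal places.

Prior odds = 2/55 = 0.036364. In log-odds, ln(0.036364) = -3.3142.
Add log likelihood ratios: ln(1.2105) + ln(1.7436) = 0.74700.
Posterior log-odds = -2.5672, so posterior odds = exp(-2.5672) = 0.076751. Converting, P(H|E) = 0.076751/1.0768 = 0.0713.

Posterior probability ≈ 0.0713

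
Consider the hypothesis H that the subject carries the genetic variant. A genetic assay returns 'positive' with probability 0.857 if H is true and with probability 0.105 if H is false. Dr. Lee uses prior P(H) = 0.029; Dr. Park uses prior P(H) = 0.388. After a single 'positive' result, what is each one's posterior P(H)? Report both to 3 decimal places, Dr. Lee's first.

The likelihood ratio for a 'positive' result is 0.857/0.105 = 8.1619.
Dr. Lee: prior odds 0.029/0.971 = 0.029866; posterior odds 0.24376; posterior probability 0.196.
Dr. Park: prior odds 0.388/0.612 = 0.63399; posterior odds 5.1745; posterior probability 0.838.

Dr. Lee: 0.196; Dr. Park: 0.838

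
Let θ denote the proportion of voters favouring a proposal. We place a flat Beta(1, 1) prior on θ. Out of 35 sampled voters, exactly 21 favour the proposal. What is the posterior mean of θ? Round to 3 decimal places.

Posterior mean ≈ 0.595

The binomial likelihood is conjugate to the Beta prior: with 21 successes and 14 failures, the posterior is Beta(1+21, 1+14) = Beta(22, 15).
Posterior mean = α/(α+β) = 22/37 = 0.595.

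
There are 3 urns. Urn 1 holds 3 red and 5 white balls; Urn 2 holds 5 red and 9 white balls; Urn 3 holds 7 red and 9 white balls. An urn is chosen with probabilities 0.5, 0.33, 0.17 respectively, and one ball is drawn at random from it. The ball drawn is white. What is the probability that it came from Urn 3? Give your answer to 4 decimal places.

P(white|Urn 1) = 0.625; P(white|Urn 2) = 0.6429; P(white|Urn 3) = 0.5625.
Prior × likelihood for each source: 0.5·0.625=0.3125, 0.33·0.6429=0.2121, 0.17·0.5625=0.09563. Summing gives P(white) = 0.62027.
P(Urn 3 | white) = 0.09563 / 0.62027 = 0.1542.

Posterior probability ≈ 0.1542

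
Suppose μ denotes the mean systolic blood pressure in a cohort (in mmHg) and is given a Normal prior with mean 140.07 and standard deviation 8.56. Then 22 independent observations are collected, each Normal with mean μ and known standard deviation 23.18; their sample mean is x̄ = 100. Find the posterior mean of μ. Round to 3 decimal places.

With known σ, the Normal prior is conjugate. Weight on the data is w = (n/σ²)/(n/σ² + 1/τ₀²) = 0.0409445/(0.0409445+0.0136475) = 0.75001.
Posterior mean = w·x̄ + (1−w)·μ₀ = 0.75001·100 + 0.24999·140.07 = 110.017.

Posterior mean ≈ 110.017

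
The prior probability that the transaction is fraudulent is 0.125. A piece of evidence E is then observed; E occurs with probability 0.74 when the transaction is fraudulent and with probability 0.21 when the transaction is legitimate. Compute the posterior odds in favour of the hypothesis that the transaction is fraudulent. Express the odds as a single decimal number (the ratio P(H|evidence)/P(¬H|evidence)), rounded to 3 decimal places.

Posterior odds ≈ 0.503

Prior odds = 0.125/(1−0.125) = 0.14286. In log-odds, ln(0.14286) = -1.9459.
Add log likelihood ratio: ln(3.5238) = 1.2595.
Posterior log-odds = -0.68637, so posterior odds = exp(-0.68637) = 0.50340.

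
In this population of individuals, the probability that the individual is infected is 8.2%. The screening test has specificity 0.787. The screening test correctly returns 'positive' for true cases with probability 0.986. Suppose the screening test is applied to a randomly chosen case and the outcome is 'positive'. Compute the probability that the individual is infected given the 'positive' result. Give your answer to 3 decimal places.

Write H for 'the individual is infected'. Prior odds H:¬H = 0.082/0.918 = 0.089325. For the 'positive' outcome, the likelihood ratio is 0.986/0.213 = 4.6291.
Posterior odds = 0.089325 × 4.6291 = 0.41349, so P(H|E) = 0.41349/(1+0.41349) = 0.293.

P(H | E) ≈ 0.293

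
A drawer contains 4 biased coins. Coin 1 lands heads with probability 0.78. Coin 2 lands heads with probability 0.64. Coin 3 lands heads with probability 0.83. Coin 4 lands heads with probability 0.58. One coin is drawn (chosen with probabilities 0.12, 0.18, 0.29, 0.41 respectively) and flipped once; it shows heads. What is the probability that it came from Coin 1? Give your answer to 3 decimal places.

Posterior probability ≈ 0.136

P(heads|C1) = 0.78; P(heads|C2) = 0.64; P(heads|C3) = 0.83; P(heads|C4) = 0.58.
Prior × likelihood for each source: 0.12·0.78=0.09360, 0.18·0.64=0.1152, 0.29·0.83=0.2407, 0.41·0.58=0.2378. Summing gives P(heads) = 0.68730.
P(Coin 1 | heads) = 0.09360 / 0.68730 = 0.136.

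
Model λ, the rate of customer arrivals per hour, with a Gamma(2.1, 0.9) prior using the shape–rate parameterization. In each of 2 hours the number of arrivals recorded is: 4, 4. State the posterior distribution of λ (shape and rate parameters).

Total count ∑xᵢ = 8 over n = 2 hours.
Gamma is conjugate to the Poisson likelihood: posterior is Gamma(shape = 2.1+8 = 10.1, rate = 0.9+2 = 2.9).

Posterior: Gamma(shape=10.1, rate=2.9)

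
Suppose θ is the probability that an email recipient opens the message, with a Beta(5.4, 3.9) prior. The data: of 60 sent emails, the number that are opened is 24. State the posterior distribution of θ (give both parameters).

The binomial likelihood is conjugate to the Beta prior: with 24 successes and 36 failures, the posterior is Beta(5.4+24, 3.9+36) = Beta(29.4, 39.9).

Posterior: Beta(29.4, 39.9)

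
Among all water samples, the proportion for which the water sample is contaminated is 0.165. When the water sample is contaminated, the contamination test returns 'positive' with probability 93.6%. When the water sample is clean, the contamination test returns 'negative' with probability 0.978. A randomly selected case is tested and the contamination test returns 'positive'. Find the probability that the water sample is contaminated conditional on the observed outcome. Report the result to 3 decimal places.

P(H | E) ≈ 0.894

Let H be the event that the water sample is contaminated. P(H) = 0.165, so P(¬H) = 0.835. With E the 'positive' result, P(E|H) = 0.936 and P(E|¬H) = 0.022.
P(E) = 0.936·0.165 + 0.022·0.835 = 0.15444 + 0.018370 = 0.17281.
By Bayes' theorem, P(H|E) = 0.15444 / 0.17281 = 0.894.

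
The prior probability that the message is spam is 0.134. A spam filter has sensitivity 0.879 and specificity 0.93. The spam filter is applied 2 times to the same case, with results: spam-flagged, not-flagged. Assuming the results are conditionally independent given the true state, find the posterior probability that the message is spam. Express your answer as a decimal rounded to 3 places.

Posterior P(H) ≈ 0.202

With H the event that the message is spam, the joint likelihood of the observed sequence is P(data|H) = 0.879·0.121 = 0.10636 and P(data|¬H) = 0.07·0.93 = 0.065100.
Bayes: P(H|data) = 0.134·0.10636 / (0.134·0.10636 + 0.866·0.065100) = 0.014252/0.070629 = 0.2018.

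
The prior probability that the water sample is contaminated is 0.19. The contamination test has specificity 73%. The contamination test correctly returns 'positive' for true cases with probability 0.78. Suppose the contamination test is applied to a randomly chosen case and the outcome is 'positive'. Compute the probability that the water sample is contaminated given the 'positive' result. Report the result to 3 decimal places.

P(H | E) ≈ 0.404

Let H be the event that the water sample is contaminated. P(H) = 0.19, so P(¬H) = 0.81. With E the 'positive' result, P(E|H) = 0.78 and P(E|¬H) = 0.27.
P(E) = 0.78·0.19 + 0.27·0.81 = 0.14820 + 0.21870 = 0.36690.
By Bayes' theorem, P(H|E) = 0.14820 / 0.36690 = 0.404.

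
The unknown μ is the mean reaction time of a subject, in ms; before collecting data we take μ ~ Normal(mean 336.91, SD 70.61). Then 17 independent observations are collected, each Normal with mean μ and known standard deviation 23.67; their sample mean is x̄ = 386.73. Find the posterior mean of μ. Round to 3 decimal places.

Posterior mean ≈ 386.403

With known σ, the Normal prior is conjugate. Weight on the data is w = (n/σ²)/(n/σ² + 1/τ₀²) = 0.0303426/(0.0303426+0.00020057) = 0.99343.
Posterior mean = w·x̄ + (1−w)·μ₀ = 0.99343·386.73 + 0.0065668·336.91 = 386.403.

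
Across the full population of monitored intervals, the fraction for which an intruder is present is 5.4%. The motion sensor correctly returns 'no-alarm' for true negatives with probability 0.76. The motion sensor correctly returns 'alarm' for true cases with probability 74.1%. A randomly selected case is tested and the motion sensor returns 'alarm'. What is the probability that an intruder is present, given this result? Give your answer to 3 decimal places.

Write H for 'an intruder is present'. Prior odds H:¬H = 0.054/0.946 = 0.057082. For the 'alarm' outcome, the likelihood ratio is 0.741/0.24 = 3.0875.
Posterior odds = 0.057082 × 3.0875 = 0.17624, so P(H|E) = 0.17624/(1+0.17624) = 0.150.

P(H | E) ≈ 0.150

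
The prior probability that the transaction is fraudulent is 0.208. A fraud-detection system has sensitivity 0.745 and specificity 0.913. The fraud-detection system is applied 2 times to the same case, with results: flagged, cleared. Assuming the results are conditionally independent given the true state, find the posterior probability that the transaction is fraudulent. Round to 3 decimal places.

Let H be the event that the transaction is fraudulent; start with P(H) = 0.208. P('flagged'|H) = 0.745, P('flagged'|¬H) = 0.087.
Update on result 1 ('flagged'): P(H) ← 0.745·0.2080 / (0.745·0.2080 + 0.087·0.7920) = 0.15496/0.22386 = 0.6922.
Update on result 2 ('cleared'): P(H) ← 0.255·0.6922 / (0.255·0.6922 + 0.913·0.3078) = 0.17651/0.45753 = 0.3858.

Posterior P(H) ≈ 0.386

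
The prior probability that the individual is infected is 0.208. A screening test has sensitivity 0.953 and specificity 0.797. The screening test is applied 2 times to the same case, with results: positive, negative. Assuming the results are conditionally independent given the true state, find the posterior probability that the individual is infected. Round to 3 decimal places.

Posterior P(H) ≈ 0.068

With H the event that the individual is infected, the joint likelihood of the observed sequence is P(data|H) = 0.953·0.047 = 0.044791 and P(data|¬H) = 0.203·0.797 = 0.16179.
Bayes: P(H|data) = 0.208·0.044791 / (0.208·0.044791 + 0.792·0.16179) = 0.0093165/0.13746 = 0.0678.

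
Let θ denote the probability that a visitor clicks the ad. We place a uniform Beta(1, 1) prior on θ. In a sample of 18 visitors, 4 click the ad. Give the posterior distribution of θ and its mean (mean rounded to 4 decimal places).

Observing 4 successes and 14 failures updates Beta(1, 1) by adding the success and failure counts to the two shape parameters: α = 1+4 = 5, β = 1+14 = 15.
Posterior mean = α/(α+β) = 5/20 = 0.2500.

Posterior: Beta(5, 15); mean ≈ 0.2500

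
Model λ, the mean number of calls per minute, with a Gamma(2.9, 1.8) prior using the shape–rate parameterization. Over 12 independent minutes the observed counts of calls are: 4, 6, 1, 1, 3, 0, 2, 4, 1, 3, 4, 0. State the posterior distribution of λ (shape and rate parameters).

Total count ∑xᵢ = 29 over n = 12 minutes.
Gamma is conjugate to the Poisson likelihood: posterior is Gamma(shape = 2.9+29 = 31.9, rate = 1.8+12 = 13.8).

Posterior: Gamma(shape=31.9, rate=13.8)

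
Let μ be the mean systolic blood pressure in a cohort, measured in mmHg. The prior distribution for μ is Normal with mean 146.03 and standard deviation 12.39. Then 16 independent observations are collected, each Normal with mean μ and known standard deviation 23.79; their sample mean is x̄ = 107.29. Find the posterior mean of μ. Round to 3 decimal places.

Posterior mean ≈ 114.545

With known σ, the Normal prior is conjugate. Weight on the data is w = (n/σ²)/(n/σ² + 1/τ₀²) = 0.0282703/(0.0282703+0.00651414) = 0.81273.
Posterior mean = w·x̄ + (1−w)·μ₀ = 0.81273·107.29 + 0.18727·146.03 = 114.545.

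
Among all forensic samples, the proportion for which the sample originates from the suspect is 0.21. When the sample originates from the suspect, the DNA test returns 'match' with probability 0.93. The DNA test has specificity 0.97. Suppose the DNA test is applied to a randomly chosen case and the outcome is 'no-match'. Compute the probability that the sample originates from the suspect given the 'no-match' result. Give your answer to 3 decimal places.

P(H | E) ≈ 0.019

Write H for 'the sample originates from the suspect'. Prior odds H:¬H = 0.21/0.79 = 0.26582. For the 'no-match' outcome, the likelihood ratio is 0.07/0.97 = 0.072165.
Posterior odds = 0.26582 × 0.072165 = 0.019183, so P(H|E) = 0.019183/(1+0.019183) = 0.019.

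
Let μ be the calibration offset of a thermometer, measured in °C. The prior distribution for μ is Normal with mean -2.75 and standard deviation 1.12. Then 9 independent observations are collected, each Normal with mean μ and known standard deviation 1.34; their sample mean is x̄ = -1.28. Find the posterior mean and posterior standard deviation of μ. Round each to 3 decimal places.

Posterior mean ≈ -1.482; posterior SD ≈ 0.415

With known σ, the Normal prior is conjugate. Weight on the data is w = (n/σ²)/(n/σ² + 1/τ₀²) = 5.01225/(5.01225+0.797194) = 0.86278.
Posterior mean = w·x̄ + (1−w)·μ₀ = 0.86278·-1.28 + 0.13722·-2.75 = -1.482. Posterior variance = 1/(5.01225+0.797194) = 0.172133, so SD = 0.415.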